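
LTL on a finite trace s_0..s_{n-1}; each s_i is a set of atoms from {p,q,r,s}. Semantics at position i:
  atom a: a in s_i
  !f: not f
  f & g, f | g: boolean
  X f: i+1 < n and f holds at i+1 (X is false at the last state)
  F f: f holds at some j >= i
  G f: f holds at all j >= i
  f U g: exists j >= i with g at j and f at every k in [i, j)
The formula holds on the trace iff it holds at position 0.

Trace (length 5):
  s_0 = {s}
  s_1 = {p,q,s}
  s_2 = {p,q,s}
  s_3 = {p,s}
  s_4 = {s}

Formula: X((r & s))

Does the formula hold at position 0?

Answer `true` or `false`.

s_0={s}: X((r & s))=False (r & s)=False r=False s=True
s_1={p,q,s}: X((r & s))=False (r & s)=False r=False s=True
s_2={p,q,s}: X((r & s))=False (r & s)=False r=False s=True
s_3={p,s}: X((r & s))=False (r & s)=False r=False s=True
s_4={s}: X((r & s))=False (r & s)=False r=False s=True

Answer: false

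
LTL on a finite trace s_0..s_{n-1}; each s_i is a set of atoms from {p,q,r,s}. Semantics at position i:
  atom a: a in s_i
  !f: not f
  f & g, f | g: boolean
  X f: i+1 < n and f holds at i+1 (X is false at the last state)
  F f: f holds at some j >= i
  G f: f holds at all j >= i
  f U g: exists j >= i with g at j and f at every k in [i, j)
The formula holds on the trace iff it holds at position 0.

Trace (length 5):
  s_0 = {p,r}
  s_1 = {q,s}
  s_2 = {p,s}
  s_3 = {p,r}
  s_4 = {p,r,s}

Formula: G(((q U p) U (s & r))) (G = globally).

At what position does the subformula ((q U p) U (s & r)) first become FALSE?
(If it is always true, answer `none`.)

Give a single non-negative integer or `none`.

s_0={p,r}: ((q U p) U (s & r))=True (q U p)=True q=False p=True (s & r)=False s=False r=True
s_1={q,s}: ((q U p) U (s & r))=True (q U p)=True q=True p=False (s & r)=False s=True r=False
s_2={p,s}: ((q U p) U (s & r))=True (q U p)=True q=False p=True (s & r)=False s=True r=False
s_3={p,r}: ((q U p) U (s & r))=True (q U p)=True q=False p=True (s & r)=False s=False r=True
s_4={p,r,s}: ((q U p) U (s & r))=True (q U p)=True q=False p=True (s & r)=True s=True r=True
G(((q U p) U (s & r))) holds globally = True
No violation — formula holds at every position.

Answer: none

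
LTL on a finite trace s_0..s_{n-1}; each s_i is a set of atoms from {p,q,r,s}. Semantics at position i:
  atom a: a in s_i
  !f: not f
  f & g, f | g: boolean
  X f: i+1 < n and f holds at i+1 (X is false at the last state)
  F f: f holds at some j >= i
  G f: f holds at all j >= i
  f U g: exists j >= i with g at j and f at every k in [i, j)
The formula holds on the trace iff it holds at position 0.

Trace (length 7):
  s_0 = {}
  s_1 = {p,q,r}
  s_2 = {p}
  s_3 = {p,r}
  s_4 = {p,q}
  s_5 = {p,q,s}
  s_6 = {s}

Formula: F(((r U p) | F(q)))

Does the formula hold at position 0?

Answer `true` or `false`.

Answer: true

Derivation:
s_0={}: F(((r U p) | F(q)))=True ((r U p) | F(q))=True (r U p)=False r=False p=False F(q)=True q=False
s_1={p,q,r}: F(((r U p) | F(q)))=True ((r U p) | F(q))=True (r U p)=True r=True p=True F(q)=True q=True
s_2={p}: F(((r U p) | F(q)))=True ((r U p) | F(q))=True (r U p)=True r=False p=True F(q)=True q=False
s_3={p,r}: F(((r U p) | F(q)))=True ((r U p) | F(q))=True (r U p)=True r=True p=True F(q)=True q=False
s_4={p,q}: F(((r U p) | F(q)))=True ((r U p) | F(q))=True (r U p)=True r=False p=True F(q)=True q=True
s_5={p,q,s}: F(((r U p) | F(q)))=True ((r U p) | F(q))=True (r U p)=True r=False p=True F(q)=True q=True
s_6={s}: F(((r U p) | F(q)))=False ((r U p) | F(q))=False (r U p)=False r=False p=False F(q)=False q=False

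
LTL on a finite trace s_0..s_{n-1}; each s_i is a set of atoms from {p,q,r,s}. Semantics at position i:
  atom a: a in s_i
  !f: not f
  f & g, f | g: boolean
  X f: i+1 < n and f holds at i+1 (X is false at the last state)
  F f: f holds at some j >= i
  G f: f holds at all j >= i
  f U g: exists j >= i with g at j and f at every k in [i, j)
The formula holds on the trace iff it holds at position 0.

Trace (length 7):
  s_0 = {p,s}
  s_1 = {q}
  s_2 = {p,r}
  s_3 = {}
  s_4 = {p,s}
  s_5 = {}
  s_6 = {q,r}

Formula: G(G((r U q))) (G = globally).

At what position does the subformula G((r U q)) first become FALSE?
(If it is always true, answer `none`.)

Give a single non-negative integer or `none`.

Answer: 0

Derivation:
s_0={p,s}: G((r U q))=False (r U q)=False r=False q=False
s_1={q}: G((r U q))=False (r U q)=True r=False q=True
s_2={p,r}: G((r U q))=False (r U q)=False r=True q=False
s_3={}: G((r U q))=False (r U q)=False r=False q=False
s_4={p,s}: G((r U q))=False (r U q)=False r=False q=False
s_5={}: G((r U q))=False (r U q)=False r=False q=False
s_6={q,r}: G((r U q))=True (r U q)=True r=True q=True
G(G((r U q))) holds globally = False
First violation at position 0.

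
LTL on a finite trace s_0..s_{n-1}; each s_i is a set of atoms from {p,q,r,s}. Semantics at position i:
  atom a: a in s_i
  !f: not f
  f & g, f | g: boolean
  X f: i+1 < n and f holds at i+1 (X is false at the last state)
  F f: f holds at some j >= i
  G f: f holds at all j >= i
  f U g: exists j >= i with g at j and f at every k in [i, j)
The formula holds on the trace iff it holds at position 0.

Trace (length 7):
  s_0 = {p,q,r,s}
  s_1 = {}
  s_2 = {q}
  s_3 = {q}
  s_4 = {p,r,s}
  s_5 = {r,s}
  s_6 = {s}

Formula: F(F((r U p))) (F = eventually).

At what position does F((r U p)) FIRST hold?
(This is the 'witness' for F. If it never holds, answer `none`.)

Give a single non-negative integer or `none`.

s_0={p,q,r,s}: F((r U p))=True (r U p)=True r=True p=True
s_1={}: F((r U p))=True (r U p)=False r=False p=False
s_2={q}: F((r U p))=True (r U p)=False r=False p=False
s_3={q}: F((r U p))=True (r U p)=False r=False p=False
s_4={p,r,s}: F((r U p))=True (r U p)=True r=True p=True
s_5={r,s}: F((r U p))=False (r U p)=False r=True p=False
s_6={s}: F((r U p))=False (r U p)=False r=False p=False
F(F((r U p))) holds; first witness at position 0.

Answer: 0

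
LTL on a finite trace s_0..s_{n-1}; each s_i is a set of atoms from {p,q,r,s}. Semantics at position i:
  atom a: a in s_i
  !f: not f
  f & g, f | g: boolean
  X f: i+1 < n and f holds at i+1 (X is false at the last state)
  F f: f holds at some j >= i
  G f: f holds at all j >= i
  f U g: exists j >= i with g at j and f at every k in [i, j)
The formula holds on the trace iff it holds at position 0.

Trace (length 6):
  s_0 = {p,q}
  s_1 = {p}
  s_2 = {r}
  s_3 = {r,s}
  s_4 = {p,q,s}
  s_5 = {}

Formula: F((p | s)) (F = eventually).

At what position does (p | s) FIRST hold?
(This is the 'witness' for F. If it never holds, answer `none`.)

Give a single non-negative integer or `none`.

Answer: 0

Derivation:
s_0={p,q}: (p | s)=True p=True s=False
s_1={p}: (p | s)=True p=True s=False
s_2={r}: (p | s)=False p=False s=False
s_3={r,s}: (p | s)=True p=False s=True
s_4={p,q,s}: (p | s)=True p=True s=True
s_5={}: (p | s)=False p=False s=False
F((p | s)) holds; first witness at position 0.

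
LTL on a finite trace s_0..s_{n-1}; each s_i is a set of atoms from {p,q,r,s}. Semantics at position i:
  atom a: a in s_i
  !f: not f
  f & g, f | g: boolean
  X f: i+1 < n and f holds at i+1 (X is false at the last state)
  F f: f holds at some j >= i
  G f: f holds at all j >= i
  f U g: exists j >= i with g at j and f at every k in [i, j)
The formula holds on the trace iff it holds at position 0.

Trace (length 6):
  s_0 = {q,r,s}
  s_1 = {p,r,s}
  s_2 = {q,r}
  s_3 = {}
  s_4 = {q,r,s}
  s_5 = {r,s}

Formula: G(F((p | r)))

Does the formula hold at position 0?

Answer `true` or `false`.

s_0={q,r,s}: G(F((p | r)))=True F((p | r))=True (p | r)=True p=False r=True
s_1={p,r,s}: G(F((p | r)))=True F((p | r))=True (p | r)=True p=True r=True
s_2={q,r}: G(F((p | r)))=True F((p | r))=True (p | r)=True p=False r=True
s_3={}: G(F((p | r)))=True F((p | r))=True (p | r)=False p=False r=False
s_4={q,r,s}: G(F((p | r)))=True F((p | r))=True (p | r)=True p=False r=True
s_5={r,s}: G(F((p | r)))=True F((p | r))=True (p | r)=True p=False r=True

Answer: true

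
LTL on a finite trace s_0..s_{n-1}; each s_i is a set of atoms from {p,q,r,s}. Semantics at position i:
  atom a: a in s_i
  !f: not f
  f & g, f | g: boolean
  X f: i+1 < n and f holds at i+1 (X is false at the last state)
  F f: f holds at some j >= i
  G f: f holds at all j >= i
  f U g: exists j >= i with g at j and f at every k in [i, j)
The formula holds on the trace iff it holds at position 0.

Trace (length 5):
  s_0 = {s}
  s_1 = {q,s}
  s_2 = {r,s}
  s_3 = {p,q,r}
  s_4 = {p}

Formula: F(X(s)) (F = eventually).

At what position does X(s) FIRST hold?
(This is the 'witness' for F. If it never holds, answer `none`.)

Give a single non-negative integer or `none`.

s_0={s}: X(s)=True s=True
s_1={q,s}: X(s)=True s=True
s_2={r,s}: X(s)=False s=True
s_3={p,q,r}: X(s)=False s=False
s_4={p}: X(s)=False s=False
F(X(s)) holds; first witness at position 0.

Answer: 0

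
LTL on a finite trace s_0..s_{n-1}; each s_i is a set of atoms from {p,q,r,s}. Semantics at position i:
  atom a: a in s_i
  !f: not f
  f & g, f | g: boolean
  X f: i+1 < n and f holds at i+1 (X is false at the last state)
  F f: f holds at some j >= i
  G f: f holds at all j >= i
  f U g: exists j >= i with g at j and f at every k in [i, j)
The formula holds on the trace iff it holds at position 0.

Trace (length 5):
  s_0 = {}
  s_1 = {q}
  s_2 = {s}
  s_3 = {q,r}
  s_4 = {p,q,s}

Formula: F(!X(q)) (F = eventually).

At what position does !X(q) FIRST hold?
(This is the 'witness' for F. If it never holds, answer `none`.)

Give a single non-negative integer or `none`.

Answer: 1

Derivation:
s_0={}: !X(q)=False X(q)=True q=False
s_1={q}: !X(q)=True X(q)=False q=True
s_2={s}: !X(q)=False X(q)=True q=False
s_3={q,r}: !X(q)=False X(q)=True q=True
s_4={p,q,s}: !X(q)=True X(q)=False q=True
F(!X(q)) holds; first witness at position 1.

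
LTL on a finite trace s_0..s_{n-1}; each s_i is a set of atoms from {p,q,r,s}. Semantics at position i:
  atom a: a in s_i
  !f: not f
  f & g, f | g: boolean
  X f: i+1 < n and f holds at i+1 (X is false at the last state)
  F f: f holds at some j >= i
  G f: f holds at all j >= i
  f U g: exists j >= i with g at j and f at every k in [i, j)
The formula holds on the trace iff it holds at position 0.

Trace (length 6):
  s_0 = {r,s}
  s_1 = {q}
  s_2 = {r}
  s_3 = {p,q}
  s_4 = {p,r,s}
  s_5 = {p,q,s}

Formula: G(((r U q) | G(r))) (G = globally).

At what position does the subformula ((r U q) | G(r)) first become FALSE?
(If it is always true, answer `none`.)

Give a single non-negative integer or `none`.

s_0={r,s}: ((r U q) | G(r))=True (r U q)=True r=True q=False G(r)=False
s_1={q}: ((r U q) | G(r))=True (r U q)=True r=False q=True G(r)=False
s_2={r}: ((r U q) | G(r))=True (r U q)=True r=True q=False G(r)=False
s_3={p,q}: ((r U q) | G(r))=True (r U q)=True r=False q=True G(r)=False
s_4={p,r,s}: ((r U q) | G(r))=True (r U q)=True r=True q=False G(r)=False
s_5={p,q,s}: ((r U q) | G(r))=True (r U q)=True r=False q=True G(r)=False
G(((r U q) | G(r))) holds globally = True
No violation — formula holds at every position.

Answer: none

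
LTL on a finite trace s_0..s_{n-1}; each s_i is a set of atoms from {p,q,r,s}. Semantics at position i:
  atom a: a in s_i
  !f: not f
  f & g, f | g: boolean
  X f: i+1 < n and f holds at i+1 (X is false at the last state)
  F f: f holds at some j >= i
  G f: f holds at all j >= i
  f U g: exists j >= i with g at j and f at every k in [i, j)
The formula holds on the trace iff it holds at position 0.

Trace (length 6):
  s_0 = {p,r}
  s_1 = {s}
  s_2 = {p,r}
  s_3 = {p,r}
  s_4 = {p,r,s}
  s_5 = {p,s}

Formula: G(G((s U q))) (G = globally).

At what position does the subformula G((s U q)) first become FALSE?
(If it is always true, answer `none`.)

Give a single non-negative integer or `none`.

s_0={p,r}: G((s U q))=False (s U q)=False s=False q=False
s_1={s}: G((s U q))=False (s U q)=False s=True q=False
s_2={p,r}: G((s U q))=False (s U q)=False s=False q=False
s_3={p,r}: G((s U q))=False (s U q)=False s=False q=False
s_4={p,r,s}: G((s U q))=False (s U q)=False s=True q=False
s_5={p,s}: G((s U q))=False (s U q)=False s=True q=False
G(G((s U q))) holds globally = False
First violation at position 0.

Answer: 0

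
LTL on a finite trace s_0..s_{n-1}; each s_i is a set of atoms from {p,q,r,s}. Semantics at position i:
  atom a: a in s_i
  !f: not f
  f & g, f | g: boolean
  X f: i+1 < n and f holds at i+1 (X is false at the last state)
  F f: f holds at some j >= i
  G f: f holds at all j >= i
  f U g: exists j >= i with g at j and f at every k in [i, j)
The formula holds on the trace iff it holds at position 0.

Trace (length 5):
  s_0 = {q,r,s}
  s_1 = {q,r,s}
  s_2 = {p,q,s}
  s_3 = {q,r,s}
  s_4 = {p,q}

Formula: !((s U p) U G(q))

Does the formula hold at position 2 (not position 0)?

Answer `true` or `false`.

s_0={q,r,s}: !((s U p) U G(q))=False ((s U p) U G(q))=True (s U p)=True s=True p=False G(q)=True q=True
s_1={q,r,s}: !((s U p) U G(q))=False ((s U p) U G(q))=True (s U p)=True s=True p=False G(q)=True q=True
s_2={p,q,s}: !((s U p) U G(q))=False ((s U p) U G(q))=True (s U p)=True s=True p=True G(q)=True q=True
s_3={q,r,s}: !((s U p) U G(q))=False ((s U p) U G(q))=True (s U p)=True s=True p=False G(q)=True q=True
s_4={p,q}: !((s U p) U G(q))=False ((s U p) U G(q))=True (s U p)=True s=False p=True G(q)=True q=True
Evaluating at position 2: result = False

Answer: false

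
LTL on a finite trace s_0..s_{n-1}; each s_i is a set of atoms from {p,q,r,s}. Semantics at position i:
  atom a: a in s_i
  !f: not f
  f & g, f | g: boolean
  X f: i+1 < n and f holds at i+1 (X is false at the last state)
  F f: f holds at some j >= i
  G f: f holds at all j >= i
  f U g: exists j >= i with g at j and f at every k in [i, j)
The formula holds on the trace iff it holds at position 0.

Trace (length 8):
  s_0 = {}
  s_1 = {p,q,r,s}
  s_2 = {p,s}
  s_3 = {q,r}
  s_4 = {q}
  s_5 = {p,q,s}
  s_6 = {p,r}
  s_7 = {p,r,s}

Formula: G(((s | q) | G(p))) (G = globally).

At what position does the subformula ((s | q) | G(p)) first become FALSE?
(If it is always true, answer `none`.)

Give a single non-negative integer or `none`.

s_0={}: ((s | q) | G(p))=False (s | q)=False s=False q=False G(p)=False p=False
s_1={p,q,r,s}: ((s | q) | G(p))=True (s | q)=True s=True q=True G(p)=False p=True
s_2={p,s}: ((s | q) | G(p))=True (s | q)=True s=True q=False G(p)=False p=True
s_3={q,r}: ((s | q) | G(p))=True (s | q)=True s=False q=True G(p)=False p=False
s_4={q}: ((s | q) | G(p))=True (s | q)=True s=False q=True G(p)=False p=False
s_5={p,q,s}: ((s | q) | G(p))=True (s | q)=True s=True q=True G(p)=True p=True
s_6={p,r}: ((s | q) | G(p))=True (s | q)=False s=False q=False G(p)=True p=True
s_7={p,r,s}: ((s | q) | G(p))=True (s | q)=True s=True q=False G(p)=True p=True
G(((s | q) | G(p))) holds globally = False
First violation at position 0.

Answer: 0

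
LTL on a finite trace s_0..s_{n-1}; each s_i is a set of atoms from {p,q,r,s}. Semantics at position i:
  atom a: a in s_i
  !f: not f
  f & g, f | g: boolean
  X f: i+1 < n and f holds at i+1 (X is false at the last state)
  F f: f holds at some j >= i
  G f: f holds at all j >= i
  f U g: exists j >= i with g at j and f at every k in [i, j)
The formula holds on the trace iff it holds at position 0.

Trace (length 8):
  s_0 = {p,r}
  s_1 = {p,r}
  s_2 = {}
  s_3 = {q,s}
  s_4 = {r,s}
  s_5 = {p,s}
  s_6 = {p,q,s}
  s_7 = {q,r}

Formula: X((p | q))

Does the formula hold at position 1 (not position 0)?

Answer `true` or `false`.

s_0={p,r}: X((p | q))=True (p | q)=True p=True q=False
s_1={p,r}: X((p | q))=False (p | q)=True p=True q=False
s_2={}: X((p | q))=True (p | q)=False p=False q=False
s_3={q,s}: X((p | q))=False (p | q)=True p=False q=True
s_4={r,s}: X((p | q))=True (p | q)=False p=False q=False
s_5={p,s}: X((p | q))=True (p | q)=True p=True q=False
s_6={p,q,s}: X((p | q))=True (p | q)=True p=True q=True
s_7={q,r}: X((p | q))=False (p | q)=True p=False q=True
Evaluating at position 1: result = False

Answer: false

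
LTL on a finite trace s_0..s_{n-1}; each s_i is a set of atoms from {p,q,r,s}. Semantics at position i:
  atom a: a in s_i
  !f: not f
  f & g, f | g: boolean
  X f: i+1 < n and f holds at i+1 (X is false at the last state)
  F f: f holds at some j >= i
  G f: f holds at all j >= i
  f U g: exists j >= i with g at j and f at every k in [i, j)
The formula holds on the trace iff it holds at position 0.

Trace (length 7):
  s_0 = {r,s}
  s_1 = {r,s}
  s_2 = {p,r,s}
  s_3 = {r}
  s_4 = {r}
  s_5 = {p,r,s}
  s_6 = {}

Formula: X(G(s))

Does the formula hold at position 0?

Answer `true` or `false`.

s_0={r,s}: X(G(s))=False G(s)=False s=True
s_1={r,s}: X(G(s))=False G(s)=False s=True
s_2={p,r,s}: X(G(s))=False G(s)=False s=True
s_3={r}: X(G(s))=False G(s)=False s=False
s_4={r}: X(G(s))=False G(s)=False s=False
s_5={p,r,s}: X(G(s))=False G(s)=False s=True
s_6={}: X(G(s))=False G(s)=False s=False

Answer: false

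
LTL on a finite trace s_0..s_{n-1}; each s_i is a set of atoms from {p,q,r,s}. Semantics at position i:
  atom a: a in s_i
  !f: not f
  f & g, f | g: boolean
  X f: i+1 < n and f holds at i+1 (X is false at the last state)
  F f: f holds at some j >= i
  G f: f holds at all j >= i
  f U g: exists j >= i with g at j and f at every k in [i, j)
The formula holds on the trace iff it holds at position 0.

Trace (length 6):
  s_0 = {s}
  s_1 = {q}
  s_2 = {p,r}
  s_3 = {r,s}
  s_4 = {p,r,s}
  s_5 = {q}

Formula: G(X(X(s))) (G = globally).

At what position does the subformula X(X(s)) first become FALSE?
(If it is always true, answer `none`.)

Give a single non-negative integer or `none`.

s_0={s}: X(X(s))=False X(s)=False s=True
s_1={q}: X(X(s))=True X(s)=False s=False
s_2={p,r}: X(X(s))=True X(s)=True s=False
s_3={r,s}: X(X(s))=False X(s)=True s=True
s_4={p,r,s}: X(X(s))=False X(s)=False s=True
s_5={q}: X(X(s))=False X(s)=False s=False
G(X(X(s))) holds globally = False
First violation at position 0.

Answer: 0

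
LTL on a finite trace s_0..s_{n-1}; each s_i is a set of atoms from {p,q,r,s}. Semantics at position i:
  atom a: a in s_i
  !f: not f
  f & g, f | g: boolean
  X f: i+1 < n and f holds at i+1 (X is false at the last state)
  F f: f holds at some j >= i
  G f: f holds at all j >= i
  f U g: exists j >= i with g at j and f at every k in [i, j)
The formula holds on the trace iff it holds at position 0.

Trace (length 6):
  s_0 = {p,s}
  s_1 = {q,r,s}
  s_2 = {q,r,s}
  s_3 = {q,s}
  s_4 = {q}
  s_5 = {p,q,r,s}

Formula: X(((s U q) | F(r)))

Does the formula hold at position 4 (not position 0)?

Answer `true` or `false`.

Answer: true

Derivation:
s_0={p,s}: X(((s U q) | F(r)))=True ((s U q) | F(r))=True (s U q)=True s=True q=False F(r)=True r=False
s_1={q,r,s}: X(((s U q) | F(r)))=True ((s U q) | F(r))=True (s U q)=True s=True q=True F(r)=True r=True
s_2={q,r,s}: X(((s U q) | F(r)))=True ((s U q) | F(r))=True (s U q)=True s=True q=True F(r)=True r=True
s_3={q,s}: X(((s U q) | F(r)))=True ((s U q) | F(r))=True (s U q)=True s=True q=True F(r)=True r=False
s_4={q}: X(((s U q) | F(r)))=True ((s U q) | F(r))=True (s U q)=True s=False q=True F(r)=True r=False
s_5={p,q,r,s}: X(((s U q) | F(r)))=False ((s U q) | F(r))=True (s U q)=True s=True q=True F(r)=True r=True
Evaluating at position 4: result = True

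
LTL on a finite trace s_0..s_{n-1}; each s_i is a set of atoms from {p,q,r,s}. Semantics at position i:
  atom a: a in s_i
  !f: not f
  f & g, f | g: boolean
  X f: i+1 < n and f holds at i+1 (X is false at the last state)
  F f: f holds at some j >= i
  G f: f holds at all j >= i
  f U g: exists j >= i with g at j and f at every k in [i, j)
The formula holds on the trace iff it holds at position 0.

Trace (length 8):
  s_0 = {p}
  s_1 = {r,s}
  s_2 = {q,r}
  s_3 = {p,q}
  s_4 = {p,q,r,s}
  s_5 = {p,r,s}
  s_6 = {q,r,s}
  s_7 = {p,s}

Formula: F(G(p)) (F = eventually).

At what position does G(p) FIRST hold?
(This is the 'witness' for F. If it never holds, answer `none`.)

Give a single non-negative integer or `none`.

s_0={p}: G(p)=False p=True
s_1={r,s}: G(p)=False p=False
s_2={q,r}: G(p)=False p=False
s_3={p,q}: G(p)=False p=True
s_4={p,q,r,s}: G(p)=False p=True
s_5={p,r,s}: G(p)=False p=True
s_6={q,r,s}: G(p)=False p=False
s_7={p,s}: G(p)=True p=True
F(G(p)) holds; first witness at position 7.

Answer: 7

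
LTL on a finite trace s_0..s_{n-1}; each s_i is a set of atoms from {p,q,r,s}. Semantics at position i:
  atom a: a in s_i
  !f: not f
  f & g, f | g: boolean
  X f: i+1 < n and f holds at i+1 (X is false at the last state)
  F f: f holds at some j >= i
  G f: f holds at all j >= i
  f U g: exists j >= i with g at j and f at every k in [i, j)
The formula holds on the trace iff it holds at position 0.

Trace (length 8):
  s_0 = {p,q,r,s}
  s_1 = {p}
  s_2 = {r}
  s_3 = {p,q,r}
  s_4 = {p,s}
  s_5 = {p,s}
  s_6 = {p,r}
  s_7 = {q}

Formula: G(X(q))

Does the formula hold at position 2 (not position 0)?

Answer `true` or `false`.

s_0={p,q,r,s}: G(X(q))=False X(q)=False q=True
s_1={p}: G(X(q))=False X(q)=False q=False
s_2={r}: G(X(q))=False X(q)=True q=False
s_3={p,q,r}: G(X(q))=False X(q)=False q=True
s_4={p,s}: G(X(q))=False X(q)=False q=False
s_5={p,s}: G(X(q))=False X(q)=False q=False
s_6={p,r}: G(X(q))=False X(q)=True q=False
s_7={q}: G(X(q))=False X(q)=False q=True
Evaluating at position 2: result = False

Answer: false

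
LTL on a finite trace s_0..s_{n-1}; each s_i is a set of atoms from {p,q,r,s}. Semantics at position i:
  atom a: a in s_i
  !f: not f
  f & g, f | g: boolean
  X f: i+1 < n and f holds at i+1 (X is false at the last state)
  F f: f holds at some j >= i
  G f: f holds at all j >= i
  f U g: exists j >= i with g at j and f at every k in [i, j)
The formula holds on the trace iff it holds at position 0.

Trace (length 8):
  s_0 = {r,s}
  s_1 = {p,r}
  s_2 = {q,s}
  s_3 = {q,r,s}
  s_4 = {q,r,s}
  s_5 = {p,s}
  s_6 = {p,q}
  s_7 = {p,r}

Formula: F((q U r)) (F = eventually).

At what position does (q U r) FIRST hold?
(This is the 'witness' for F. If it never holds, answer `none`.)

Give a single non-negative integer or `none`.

s_0={r,s}: (q U r)=True q=False r=True
s_1={p,r}: (q U r)=True q=False r=True
s_2={q,s}: (q U r)=True q=True r=False
s_3={q,r,s}: (q U r)=True q=True r=True
s_4={q,r,s}: (q U r)=True q=True r=True
s_5={p,s}: (q U r)=False q=False r=False
s_6={p,q}: (q U r)=True q=True r=False
s_7={p,r}: (q U r)=True q=False r=True
F((q U r)) holds; first witness at position 0.

Answer: 0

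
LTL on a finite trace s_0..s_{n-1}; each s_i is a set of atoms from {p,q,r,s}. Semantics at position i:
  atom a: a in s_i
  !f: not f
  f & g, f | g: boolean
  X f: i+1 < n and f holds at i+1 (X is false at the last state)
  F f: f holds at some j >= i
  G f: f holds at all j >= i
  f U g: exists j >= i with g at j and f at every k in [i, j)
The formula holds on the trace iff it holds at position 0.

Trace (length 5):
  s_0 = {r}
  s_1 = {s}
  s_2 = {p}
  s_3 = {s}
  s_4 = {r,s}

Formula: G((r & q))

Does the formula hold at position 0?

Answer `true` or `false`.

Answer: false

Derivation:
s_0={r}: G((r & q))=False (r & q)=False r=True q=False
s_1={s}: G((r & q))=False (r & q)=False r=False q=False
s_2={p}: G((r & q))=False (r & q)=False r=False q=False
s_3={s}: G((r & q))=False (r & q)=False r=False q=False
s_4={r,s}: G((r & q))=False (r & q)=False r=True q=False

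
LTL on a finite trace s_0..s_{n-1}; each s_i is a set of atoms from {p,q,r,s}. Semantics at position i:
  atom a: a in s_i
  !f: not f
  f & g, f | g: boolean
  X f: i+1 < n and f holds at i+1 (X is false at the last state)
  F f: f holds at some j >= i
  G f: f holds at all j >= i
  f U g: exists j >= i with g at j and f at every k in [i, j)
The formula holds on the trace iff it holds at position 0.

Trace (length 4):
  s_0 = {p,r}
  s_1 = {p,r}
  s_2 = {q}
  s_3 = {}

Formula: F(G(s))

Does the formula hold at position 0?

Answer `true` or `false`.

s_0={p,r}: F(G(s))=False G(s)=False s=False
s_1={p,r}: F(G(s))=False G(s)=False s=False
s_2={q}: F(G(s))=False G(s)=False s=False
s_3={}: F(G(s))=False G(s)=False s=False

Answer: false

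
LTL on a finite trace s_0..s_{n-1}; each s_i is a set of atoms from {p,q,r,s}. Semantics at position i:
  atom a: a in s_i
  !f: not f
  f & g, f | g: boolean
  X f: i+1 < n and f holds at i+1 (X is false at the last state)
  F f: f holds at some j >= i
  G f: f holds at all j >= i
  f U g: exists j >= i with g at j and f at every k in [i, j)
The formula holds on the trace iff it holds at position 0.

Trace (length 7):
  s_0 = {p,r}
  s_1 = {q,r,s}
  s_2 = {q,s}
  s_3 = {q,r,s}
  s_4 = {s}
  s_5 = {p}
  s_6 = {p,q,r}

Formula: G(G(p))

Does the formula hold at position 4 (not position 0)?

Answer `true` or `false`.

Answer: false

Derivation:
s_0={p,r}: G(G(p))=False G(p)=False p=True
s_1={q,r,s}: G(G(p))=False G(p)=False p=False
s_2={q,s}: G(G(p))=False G(p)=False p=False
s_3={q,r,s}: G(G(p))=False G(p)=False p=False
s_4={s}: G(G(p))=False G(p)=False p=False
s_5={p}: G(G(p))=True G(p)=True p=True
s_6={p,q,r}: G(G(p))=True G(p)=True p=True
Evaluating at position 4: result = False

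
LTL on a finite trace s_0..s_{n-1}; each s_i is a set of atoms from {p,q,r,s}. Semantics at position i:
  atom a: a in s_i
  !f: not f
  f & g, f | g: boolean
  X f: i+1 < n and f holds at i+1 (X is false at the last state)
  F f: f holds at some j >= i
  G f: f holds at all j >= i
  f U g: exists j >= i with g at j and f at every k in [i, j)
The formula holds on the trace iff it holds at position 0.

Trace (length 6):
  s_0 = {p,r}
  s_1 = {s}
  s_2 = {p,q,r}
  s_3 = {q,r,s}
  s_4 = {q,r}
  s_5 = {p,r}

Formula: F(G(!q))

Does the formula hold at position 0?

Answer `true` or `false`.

s_0={p,r}: F(G(!q))=True G(!q)=False !q=True q=False
s_1={s}: F(G(!q))=True G(!q)=False !q=True q=False
s_2={p,q,r}: F(G(!q))=True G(!q)=False !q=False q=True
s_3={q,r,s}: F(G(!q))=True G(!q)=False !q=False q=True
s_4={q,r}: F(G(!q))=True G(!q)=False !q=False q=True
s_5={p,r}: F(G(!q))=True G(!q)=True !q=True q=False

Answer: true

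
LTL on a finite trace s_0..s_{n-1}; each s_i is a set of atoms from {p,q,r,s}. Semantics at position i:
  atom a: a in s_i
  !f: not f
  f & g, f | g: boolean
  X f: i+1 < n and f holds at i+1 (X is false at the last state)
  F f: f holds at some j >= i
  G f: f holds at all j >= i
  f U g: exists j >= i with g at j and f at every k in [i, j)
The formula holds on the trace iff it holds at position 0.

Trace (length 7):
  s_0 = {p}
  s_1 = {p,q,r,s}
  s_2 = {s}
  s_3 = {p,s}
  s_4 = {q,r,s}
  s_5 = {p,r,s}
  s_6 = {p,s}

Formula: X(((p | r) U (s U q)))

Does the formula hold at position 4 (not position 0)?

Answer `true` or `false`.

Answer: false

Derivation:
s_0={p}: X(((p | r) U (s U q)))=True ((p | r) U (s U q))=True (p | r)=True p=True r=False (s U q)=False s=False q=False
s_1={p,q,r,s}: X(((p | r) U (s U q)))=True ((p | r) U (s U q))=True (p | r)=True p=True r=True (s U q)=True s=True q=True
s_2={s}: X(((p | r) U (s U q)))=True ((p | r) U (s U q))=True (p | r)=False p=False r=False (s U q)=True s=True q=False
s_3={p,s}: X(((p | r) U (s U q)))=True ((p | r) U (s U q))=True (p | r)=True p=True r=False (s U q)=True s=True q=False
s_4={q,r,s}: X(((p | r) U (s U q)))=False ((p | r) U (s U q))=True (p | r)=True p=False r=True (s U q)=True s=True q=True
s_5={p,r,s}: X(((p | r) U (s U q)))=False ((p | r) U (s U q))=False (p | r)=True p=True r=True (s U q)=False s=True q=False
s_6={p,s}: X(((p | r) U (s U q)))=False ((p | r) U (s U q))=False (p | r)=True p=True r=False (s U q)=False s=True q=False
Evaluating at position 4: result = False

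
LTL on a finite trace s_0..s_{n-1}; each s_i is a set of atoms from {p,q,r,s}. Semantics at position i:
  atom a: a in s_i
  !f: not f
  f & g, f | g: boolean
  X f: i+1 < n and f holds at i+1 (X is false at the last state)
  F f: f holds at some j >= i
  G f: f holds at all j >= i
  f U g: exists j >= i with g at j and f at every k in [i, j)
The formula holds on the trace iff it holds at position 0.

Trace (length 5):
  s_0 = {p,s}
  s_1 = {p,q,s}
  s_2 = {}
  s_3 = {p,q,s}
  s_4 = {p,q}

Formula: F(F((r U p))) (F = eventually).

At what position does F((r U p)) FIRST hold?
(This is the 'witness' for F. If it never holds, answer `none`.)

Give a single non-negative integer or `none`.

s_0={p,s}: F((r U p))=True (r U p)=True r=False p=True
s_1={p,q,s}: F((r U p))=True (r U p)=True r=False p=True
s_2={}: F((r U p))=True (r U p)=False r=False p=False
s_3={p,q,s}: F((r U p))=True (r U p)=True r=False p=True
s_4={p,q}: F((r U p))=True (r U p)=True r=False p=True
F(F((r U p))) holds; first witness at position 0.

Answer: 0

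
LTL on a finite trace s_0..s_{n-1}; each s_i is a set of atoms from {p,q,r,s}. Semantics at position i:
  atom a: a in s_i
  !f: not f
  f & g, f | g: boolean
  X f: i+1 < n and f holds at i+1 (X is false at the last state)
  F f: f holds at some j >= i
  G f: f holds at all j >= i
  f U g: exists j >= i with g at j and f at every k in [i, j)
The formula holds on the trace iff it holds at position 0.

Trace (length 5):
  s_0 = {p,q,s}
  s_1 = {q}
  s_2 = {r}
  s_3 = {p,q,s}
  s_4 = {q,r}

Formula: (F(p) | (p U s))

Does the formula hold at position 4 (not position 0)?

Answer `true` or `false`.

Answer: false

Derivation:
s_0={p,q,s}: (F(p) | (p U s))=True F(p)=True p=True (p U s)=True s=True
s_1={q}: (F(p) | (p U s))=True F(p)=True p=False (p U s)=False s=False
s_2={r}: (F(p) | (p U s))=True F(p)=True p=False (p U s)=False s=False
s_3={p,q,s}: (F(p) | (p U s))=True F(p)=True p=True (p U s)=True s=True
s_4={q,r}: (F(p) | (p U s))=False F(p)=False p=False (p U s)=False s=False
Evaluating at position 4: result = False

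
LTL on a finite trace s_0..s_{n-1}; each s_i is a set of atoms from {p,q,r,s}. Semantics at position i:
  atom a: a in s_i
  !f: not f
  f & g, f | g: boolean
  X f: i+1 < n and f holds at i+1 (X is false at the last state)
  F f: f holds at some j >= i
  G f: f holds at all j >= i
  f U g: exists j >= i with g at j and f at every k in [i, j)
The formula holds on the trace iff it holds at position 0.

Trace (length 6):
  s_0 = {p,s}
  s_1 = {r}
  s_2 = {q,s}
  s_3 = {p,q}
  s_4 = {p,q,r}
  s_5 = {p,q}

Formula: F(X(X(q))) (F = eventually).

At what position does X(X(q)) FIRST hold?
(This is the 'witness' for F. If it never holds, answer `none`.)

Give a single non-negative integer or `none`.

s_0={p,s}: X(X(q))=True X(q)=False q=False
s_1={r}: X(X(q))=True X(q)=True q=False
s_2={q,s}: X(X(q))=True X(q)=True q=True
s_3={p,q}: X(X(q))=True X(q)=True q=True
s_4={p,q,r}: X(X(q))=False X(q)=True q=True
s_5={p,q}: X(X(q))=False X(q)=False q=True
F(X(X(q))) holds; first witness at position 0.

Answer: 0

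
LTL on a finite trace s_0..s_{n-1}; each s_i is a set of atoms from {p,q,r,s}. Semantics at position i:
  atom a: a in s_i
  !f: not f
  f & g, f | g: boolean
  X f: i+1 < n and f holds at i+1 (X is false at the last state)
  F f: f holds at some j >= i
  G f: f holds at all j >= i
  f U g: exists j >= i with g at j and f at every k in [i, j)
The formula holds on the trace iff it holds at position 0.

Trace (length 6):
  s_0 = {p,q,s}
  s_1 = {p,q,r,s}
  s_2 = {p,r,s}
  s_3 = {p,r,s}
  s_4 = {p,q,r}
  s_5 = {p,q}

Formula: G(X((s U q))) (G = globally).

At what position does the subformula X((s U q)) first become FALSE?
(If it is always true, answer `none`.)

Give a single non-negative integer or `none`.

s_0={p,q,s}: X((s U q))=True (s U q)=True s=True q=True
s_1={p,q,r,s}: X((s U q))=True (s U q)=True s=True q=True
s_2={p,r,s}: X((s U q))=True (s U q)=True s=True q=False
s_3={p,r,s}: X((s U q))=True (s U q)=True s=True q=False
s_4={p,q,r}: X((s U q))=True (s U q)=True s=False q=True
s_5={p,q}: X((s U q))=False (s U q)=True s=False q=True
G(X((s U q))) holds globally = False
First violation at position 5.

Answer: 5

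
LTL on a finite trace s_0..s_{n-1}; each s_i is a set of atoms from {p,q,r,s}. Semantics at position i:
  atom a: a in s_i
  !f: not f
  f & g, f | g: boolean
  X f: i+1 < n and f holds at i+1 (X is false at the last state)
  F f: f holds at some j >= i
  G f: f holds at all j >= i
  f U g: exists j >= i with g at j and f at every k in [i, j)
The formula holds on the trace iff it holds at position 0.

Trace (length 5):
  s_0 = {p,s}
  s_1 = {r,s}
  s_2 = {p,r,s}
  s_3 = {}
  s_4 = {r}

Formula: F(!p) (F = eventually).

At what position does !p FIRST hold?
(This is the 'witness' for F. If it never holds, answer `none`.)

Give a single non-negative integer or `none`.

s_0={p,s}: !p=False p=True
s_1={r,s}: !p=True p=False
s_2={p,r,s}: !p=False p=True
s_3={}: !p=True p=False
s_4={r}: !p=True p=False
F(!p) holds; first witness at position 1.

Answer: 1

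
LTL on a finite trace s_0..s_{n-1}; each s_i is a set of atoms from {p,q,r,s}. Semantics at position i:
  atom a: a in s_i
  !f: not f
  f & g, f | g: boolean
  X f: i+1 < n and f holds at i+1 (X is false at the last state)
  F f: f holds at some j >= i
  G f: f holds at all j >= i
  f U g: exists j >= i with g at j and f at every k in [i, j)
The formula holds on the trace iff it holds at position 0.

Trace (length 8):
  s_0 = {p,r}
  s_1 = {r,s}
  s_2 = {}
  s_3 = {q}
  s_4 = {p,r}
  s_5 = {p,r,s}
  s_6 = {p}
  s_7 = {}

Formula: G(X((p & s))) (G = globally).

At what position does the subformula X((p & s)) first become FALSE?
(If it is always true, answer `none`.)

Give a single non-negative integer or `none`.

Answer: 0

Derivation:
s_0={p,r}: X((p & s))=False (p & s)=False p=True s=False
s_1={r,s}: X((p & s))=False (p & s)=False p=False s=True
s_2={}: X((p & s))=False (p & s)=False p=False s=False
s_3={q}: X((p & s))=False (p & s)=False p=False s=False
s_4={p,r}: X((p & s))=True (p & s)=False p=True s=False
s_5={p,r,s}: X((p & s))=False (p & s)=True p=True s=True
s_6={p}: X((p & s))=False (p & s)=False p=True s=False
s_7={}: X((p & s))=False (p & s)=False p=False s=False
G(X((p & s))) holds globally = False
First violation at position 0.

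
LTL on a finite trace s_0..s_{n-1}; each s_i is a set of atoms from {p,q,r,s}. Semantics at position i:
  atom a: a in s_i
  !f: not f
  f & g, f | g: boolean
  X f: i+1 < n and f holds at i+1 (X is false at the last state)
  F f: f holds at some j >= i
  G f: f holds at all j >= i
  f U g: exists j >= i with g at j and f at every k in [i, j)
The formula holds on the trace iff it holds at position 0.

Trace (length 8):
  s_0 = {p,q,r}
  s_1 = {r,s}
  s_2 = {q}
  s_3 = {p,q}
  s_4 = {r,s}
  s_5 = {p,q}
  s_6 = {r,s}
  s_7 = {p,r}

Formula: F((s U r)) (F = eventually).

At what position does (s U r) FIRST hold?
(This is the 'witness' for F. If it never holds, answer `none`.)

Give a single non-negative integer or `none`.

Answer: 0

Derivation:
s_0={p,q,r}: (s U r)=True s=False r=True
s_1={r,s}: (s U r)=True s=True r=True
s_2={q}: (s U r)=False s=False r=False
s_3={p,q}: (s U r)=False s=False r=False
s_4={r,s}: (s U r)=True s=True r=True
s_5={p,q}: (s U r)=False s=False r=False
s_6={r,s}: (s U r)=True s=True r=True
s_7={p,r}: (s U r)=True s=False r=True
F((s U r)) holds; first witness at position 0.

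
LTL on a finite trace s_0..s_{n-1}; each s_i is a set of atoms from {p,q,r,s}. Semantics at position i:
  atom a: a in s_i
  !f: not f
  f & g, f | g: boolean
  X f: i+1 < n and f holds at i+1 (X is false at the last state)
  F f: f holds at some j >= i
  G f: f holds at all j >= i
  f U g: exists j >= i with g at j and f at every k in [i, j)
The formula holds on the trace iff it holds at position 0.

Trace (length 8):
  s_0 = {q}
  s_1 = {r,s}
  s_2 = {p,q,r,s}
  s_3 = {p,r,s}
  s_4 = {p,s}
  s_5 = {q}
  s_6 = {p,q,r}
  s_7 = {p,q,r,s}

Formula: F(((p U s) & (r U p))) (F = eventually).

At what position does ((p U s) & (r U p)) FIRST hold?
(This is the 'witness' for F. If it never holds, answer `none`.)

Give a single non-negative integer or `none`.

Answer: 1

Derivation:
s_0={q}: ((p U s) & (r U p))=False (p U s)=False p=False s=False (r U p)=False r=False
s_1={r,s}: ((p U s) & (r U p))=True (p U s)=True p=False s=True (r U p)=True r=True
s_2={p,q,r,s}: ((p U s) & (r U p))=True (p U s)=True p=True s=True (r U p)=True r=True
s_3={p,r,s}: ((p U s) & (r U p))=True (p U s)=True p=True s=True (r U p)=True r=True
s_4={p,s}: ((p U s) & (r U p))=True (p U s)=True p=True s=True (r U p)=True r=False
s_5={q}: ((p U s) & (r U p))=False (p U s)=False p=False s=False (r U p)=False r=False
s_6={p,q,r}: ((p U s) & (r U p))=True (p U s)=True p=True s=False (r U p)=True r=True
s_7={p,q,r,s}: ((p U s) & (r U p))=True (p U s)=True p=True s=True (r U p)=True r=True
F(((p U s) & (r U p))) holds; first witness at position 1.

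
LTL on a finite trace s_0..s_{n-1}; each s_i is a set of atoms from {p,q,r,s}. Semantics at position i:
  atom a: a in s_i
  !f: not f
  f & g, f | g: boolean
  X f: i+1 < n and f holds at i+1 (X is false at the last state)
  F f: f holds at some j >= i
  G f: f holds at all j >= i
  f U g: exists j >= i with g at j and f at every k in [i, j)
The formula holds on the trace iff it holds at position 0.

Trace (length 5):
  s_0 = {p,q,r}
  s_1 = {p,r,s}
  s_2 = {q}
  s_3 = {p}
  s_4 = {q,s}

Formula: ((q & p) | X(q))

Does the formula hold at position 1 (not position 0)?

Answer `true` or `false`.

s_0={p,q,r}: ((q & p) | X(q))=True (q & p)=True q=True p=True X(q)=False
s_1={p,r,s}: ((q & p) | X(q))=True (q & p)=False q=False p=True X(q)=True
s_2={q}: ((q & p) | X(q))=False (q & p)=False q=True p=False X(q)=False
s_3={p}: ((q & p) | X(q))=True (q & p)=False q=False p=True X(q)=True
s_4={q,s}: ((q & p) | X(q))=False (q & p)=False q=True p=False X(q)=False
Evaluating at position 1: result = True

Answer: true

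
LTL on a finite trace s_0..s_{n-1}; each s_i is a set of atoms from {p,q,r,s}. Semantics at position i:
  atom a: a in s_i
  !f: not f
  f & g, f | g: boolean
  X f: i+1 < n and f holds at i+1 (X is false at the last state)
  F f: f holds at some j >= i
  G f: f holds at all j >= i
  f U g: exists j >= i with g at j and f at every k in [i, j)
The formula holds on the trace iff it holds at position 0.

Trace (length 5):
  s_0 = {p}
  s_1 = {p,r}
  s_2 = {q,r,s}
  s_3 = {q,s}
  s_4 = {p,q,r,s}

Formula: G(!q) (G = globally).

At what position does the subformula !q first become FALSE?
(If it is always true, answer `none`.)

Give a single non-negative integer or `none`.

Answer: 2

Derivation:
s_0={p}: !q=True q=False
s_1={p,r}: !q=True q=False
s_2={q,r,s}: !q=False q=True
s_3={q,s}: !q=False q=True
s_4={p,q,r,s}: !q=False q=True
G(!q) holds globally = False
First violation at position 2.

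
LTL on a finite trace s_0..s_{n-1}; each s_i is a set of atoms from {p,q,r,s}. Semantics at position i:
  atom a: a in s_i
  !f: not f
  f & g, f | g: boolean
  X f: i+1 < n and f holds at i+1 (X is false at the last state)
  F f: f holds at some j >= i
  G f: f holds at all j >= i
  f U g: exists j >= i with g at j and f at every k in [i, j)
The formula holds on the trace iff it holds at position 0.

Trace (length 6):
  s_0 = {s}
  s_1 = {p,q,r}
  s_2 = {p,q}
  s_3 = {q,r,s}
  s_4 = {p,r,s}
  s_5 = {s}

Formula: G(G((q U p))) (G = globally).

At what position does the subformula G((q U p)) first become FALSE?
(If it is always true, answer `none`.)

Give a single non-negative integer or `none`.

Answer: 0

Derivation:
s_0={s}: G((q U p))=False (q U p)=False q=False p=False
s_1={p,q,r}: G((q U p))=False (q U p)=True q=True p=True
s_2={p,q}: G((q U p))=False (q U p)=True q=True p=True
s_3={q,r,s}: G((q U p))=False (q U p)=True q=True p=False
s_4={p,r,s}: G((q U p))=False (q U p)=True q=False p=True
s_5={s}: G((q U p))=False (q U p)=False q=False p=False
G(G((q U p))) holds globally = False
First violation at position 0.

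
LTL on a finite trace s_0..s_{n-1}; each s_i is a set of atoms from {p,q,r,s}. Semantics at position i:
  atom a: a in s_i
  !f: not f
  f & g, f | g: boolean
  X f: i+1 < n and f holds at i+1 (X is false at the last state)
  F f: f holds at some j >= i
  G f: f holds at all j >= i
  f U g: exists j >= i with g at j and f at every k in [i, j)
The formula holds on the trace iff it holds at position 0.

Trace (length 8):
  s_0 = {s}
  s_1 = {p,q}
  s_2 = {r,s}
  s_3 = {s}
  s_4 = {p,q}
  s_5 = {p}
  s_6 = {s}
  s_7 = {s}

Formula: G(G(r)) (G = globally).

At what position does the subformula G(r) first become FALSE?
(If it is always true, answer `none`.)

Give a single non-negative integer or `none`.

Answer: 0

Derivation:
s_0={s}: G(r)=False r=False
s_1={p,q}: G(r)=False r=False
s_2={r,s}: G(r)=False r=True
s_3={s}: G(r)=False r=False
s_4={p,q}: G(r)=False r=False
s_5={p}: G(r)=False r=False
s_6={s}: G(r)=False r=False
s_7={s}: G(r)=False r=False
G(G(r)) holds globally = False
First violation at position 0.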